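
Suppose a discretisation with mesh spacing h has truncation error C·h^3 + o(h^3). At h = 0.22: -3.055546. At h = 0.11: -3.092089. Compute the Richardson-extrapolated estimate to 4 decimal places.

The leading error scales as h^3; refining by a factor of 2 reduces it by 2^3 = 8.
Extrapolated value = (8·A(h/2) − A(h)) / (8 − 1)
= (8·(-3.092089) − (-3.055546)) / 7
= -21.681166 / 7 = -3.097309

-3.0973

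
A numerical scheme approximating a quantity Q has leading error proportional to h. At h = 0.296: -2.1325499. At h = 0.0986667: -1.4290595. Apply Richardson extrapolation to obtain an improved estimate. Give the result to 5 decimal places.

-1.07731

The leading error scales as h; refining by a factor of 3 reduces it by 3^1 = 3.
Extrapolated value = (3·A(h/3) − A(h)) / (3 − 1)
= (3·(-1.4290595) − (-2.1325499)) / 2
= -2.1546286 / 2 = -1.0773143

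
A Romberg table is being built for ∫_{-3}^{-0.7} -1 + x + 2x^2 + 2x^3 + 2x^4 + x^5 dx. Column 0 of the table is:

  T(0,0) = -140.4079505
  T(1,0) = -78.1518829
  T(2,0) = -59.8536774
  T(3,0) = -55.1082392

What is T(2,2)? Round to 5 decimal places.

-53.51124

T(1,1) = -78.1518829 + (-78.1518829 − (-140.4079505))/3 = -57.3998604
T(2,1) = (4·(-59.8536774) − (-78.1518829)) / 3 = -53.7542756
T(2,2) = (16·(-53.7542756) − (-57.3998604)) / 15 = -53.5112366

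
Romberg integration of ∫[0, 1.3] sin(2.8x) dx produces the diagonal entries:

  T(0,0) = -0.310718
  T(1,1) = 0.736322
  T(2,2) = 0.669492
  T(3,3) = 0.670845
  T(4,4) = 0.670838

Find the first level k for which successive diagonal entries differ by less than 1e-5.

k = 4

|T(1,1) − T(0,0)| = 1.047040 ≥ 1e-5
|T(2,2) − T(1,1)| = 0.066830 ≥ 1e-5
|T(3,3) − T(2,2)| = 0.001353 ≥ 1e-5
|T(4,4) − T(3,3)| = 0.000007 < 1e-5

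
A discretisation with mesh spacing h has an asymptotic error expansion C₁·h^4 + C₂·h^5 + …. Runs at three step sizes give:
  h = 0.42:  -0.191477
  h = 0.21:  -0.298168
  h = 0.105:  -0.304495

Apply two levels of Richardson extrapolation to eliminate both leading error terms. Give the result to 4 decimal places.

-0.3049

First eliminate the h^4 term (factor 2^4 = 16):
  B₁ = (16·(-0.298168) − (-0.191477))/15 = -0.305281
  B₂ = (16·(-0.304495) − (-0.298168))/15 = -0.304917
Then eliminate the h^5 term (factor 2^5 = 32):
  (32·(-0.304917) − (-0.305281))/31 = -0.304905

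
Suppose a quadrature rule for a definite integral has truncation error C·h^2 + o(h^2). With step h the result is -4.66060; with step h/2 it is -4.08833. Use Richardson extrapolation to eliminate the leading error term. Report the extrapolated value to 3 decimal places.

Extrapolated value = (4·A(h/2) − A(h)) / (4 − 1)
= (4·(-4.08833) − (-4.66060)) / 3
= -11.69272 / 3 = -3.89757

-3.898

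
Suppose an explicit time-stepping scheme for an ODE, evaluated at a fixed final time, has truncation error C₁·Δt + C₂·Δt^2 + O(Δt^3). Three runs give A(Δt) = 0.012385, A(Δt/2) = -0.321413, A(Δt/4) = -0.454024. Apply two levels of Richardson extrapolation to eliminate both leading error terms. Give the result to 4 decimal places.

First eliminate the Δt term (factor 2^1 = 2):
  B₁ = (2·(-0.321413) − 0.012385)/1 = -0.655211
  B₂ = (2·(-0.454024) − (-0.321413))/1 = -0.586635
Then eliminate the Δt^2 term (factor 2^2 = 4):
  (4·(-0.586635) − (-0.655211))/3 = -0.563776

-0.5638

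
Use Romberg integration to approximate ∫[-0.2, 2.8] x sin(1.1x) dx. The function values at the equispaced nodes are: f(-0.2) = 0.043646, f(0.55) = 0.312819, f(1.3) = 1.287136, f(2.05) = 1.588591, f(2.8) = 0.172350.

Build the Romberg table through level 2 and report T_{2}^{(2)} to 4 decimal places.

2.5934

T_{0}^{(0)} (trapezoid, 1 panel, h=3.0000): 0.323994
T_{1}^{(0)} (trapezoid, 2 panels, h=1.5000): 2.092701
T_{2}^{(0)} (trapezoid, 4 panels, h=0.7500): 2.472408
T_{1}^{(1)} = 2.092701 + (2.092701 − 0.323994)/3 = 2.682270
T_{2}^{(1)} = 2.472408 + (2.472408 − 2.092701)/3 = 2.598977
T_{2}^{(2)} = 2.598977 + (2.598977 − 2.682270)/15 = 2.593424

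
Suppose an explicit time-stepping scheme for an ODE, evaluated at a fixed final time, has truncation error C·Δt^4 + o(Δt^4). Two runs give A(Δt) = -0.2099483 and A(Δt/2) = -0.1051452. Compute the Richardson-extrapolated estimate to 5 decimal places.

Extrapolated value = (16·A(Δt/2) − A(Δt)) / (16 − 1)
= (16·(-0.1051452) − (-0.2099483)) / 15
= -1.4723749 / 15 = -0.0981583

-0.09816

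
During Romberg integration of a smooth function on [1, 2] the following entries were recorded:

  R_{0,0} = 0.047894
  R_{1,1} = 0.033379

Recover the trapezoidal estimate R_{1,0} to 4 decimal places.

0.0370

From R_{1,1} = (4·R_{1,0} − R_{0,0})/3, solve for R_{1,0}:
4·R_{1,0} = 3·0.033379 + 0.047894 = 0.148031
R_{1,0} = 0.037008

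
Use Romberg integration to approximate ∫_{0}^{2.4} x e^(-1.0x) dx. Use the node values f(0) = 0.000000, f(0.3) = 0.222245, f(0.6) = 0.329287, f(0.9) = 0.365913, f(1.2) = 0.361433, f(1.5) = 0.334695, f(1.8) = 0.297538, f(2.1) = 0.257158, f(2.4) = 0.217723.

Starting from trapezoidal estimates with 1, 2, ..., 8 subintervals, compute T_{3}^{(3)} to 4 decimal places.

T_{0}^{(0)} (trapezoid, 1 panel, h=2.4000): 0.261268
T_{1}^{(0)} (trapezoid, 2 panels, h=1.2000): 0.564353
T_{2}^{(0)} (trapezoid, 4 panels, h=0.6000): 0.658272
T_{3}^{(0)} (trapezoid, 8 panels, h=0.3000): 0.683139
T_{1}^{(1)} = 0.564353 + (0.564353 − 0.261268)/3 = 0.665381
T_{2}^{(1)} = 0.658272 + (0.658272 − 0.564353)/3 = 0.689578
T_{3}^{(1)} = 0.683139 + (0.683139 − 0.658272)/3 = 0.691428
T_{2}^{(2)} = 0.689578 + (0.689578 − 0.665381)/15 = 0.691191
T_{3}^{(2)} = 0.691428 + (0.691428 − 0.689578)/15 = 0.691551
T_{3}^{(3)} = 0.691551 + (0.691551 − 0.691191)/63 = 0.691557

0.6916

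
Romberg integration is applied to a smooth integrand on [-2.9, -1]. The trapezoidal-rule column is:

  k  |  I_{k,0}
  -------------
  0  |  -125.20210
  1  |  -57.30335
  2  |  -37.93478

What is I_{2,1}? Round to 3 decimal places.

-31.479

I_{2,1} = -37.93478 + (-37.93478 − (-57.30335))/3 = -31.47859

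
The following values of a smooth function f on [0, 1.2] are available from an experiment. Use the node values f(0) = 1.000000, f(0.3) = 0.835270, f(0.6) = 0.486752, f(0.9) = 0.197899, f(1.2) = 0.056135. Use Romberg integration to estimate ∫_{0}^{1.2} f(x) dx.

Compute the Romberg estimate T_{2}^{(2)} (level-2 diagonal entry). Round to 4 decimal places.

T_{0}^{(0)} (trapezoid, 1 panel, h=1.2000): 0.633681
T_{1}^{(0)} (trapezoid, 2 panels, h=0.6000): 0.608892
T_{2}^{(0)} (trapezoid, 4 panels, h=0.3000): 0.614397
T_{1}^{(1)} = 0.608892 + (0.608892 − 0.633681)/3 = 0.600629
T_{2}^{(1)} = 0.614397 + (0.614397 − 0.608892)/3 = 0.616232
T_{2}^{(2)} = 0.616232 + (0.616232 − 0.600629)/15 = 0.617272

0.6173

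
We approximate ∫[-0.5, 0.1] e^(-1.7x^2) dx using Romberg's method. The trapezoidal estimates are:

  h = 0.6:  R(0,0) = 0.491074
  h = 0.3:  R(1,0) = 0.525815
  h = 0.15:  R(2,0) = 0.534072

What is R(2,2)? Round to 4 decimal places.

Richardson extrapolation on the trapezoidal column (denominator 4−1=3):
R(1,1) = 0.525815 + (0.525815 − 0.491074)/3 = 0.537395
R(2,1) = 0.534072 + (0.534072 − 0.525815)/3 = 0.536824
R(2,2) = 0.536824 + (0.536824 − 0.537395)/15 = 0.536786

0.5368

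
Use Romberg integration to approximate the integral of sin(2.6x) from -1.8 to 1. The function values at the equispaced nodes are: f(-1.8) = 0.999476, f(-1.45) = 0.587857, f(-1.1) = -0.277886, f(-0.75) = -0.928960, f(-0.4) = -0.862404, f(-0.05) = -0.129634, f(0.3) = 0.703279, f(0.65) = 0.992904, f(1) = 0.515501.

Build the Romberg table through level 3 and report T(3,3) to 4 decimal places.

0.3147

T(0,0) (trapezoid, 1 panel, h=2.8000): 2.120968
T(1,0) (trapezoid, 2 panels, h=1.4000): -0.146882
T(2,0) (trapezoid, 4 panels, h=0.7000): 0.224334
T(3,0) (trapezoid, 8 panels, h=0.3500): 0.294926
T(1,1) = -0.146882 + (-0.146882 − 2.120968)/3 = -0.902832
T(2,1) = 0.224334 + (0.224334 − (-0.146882))/3 = 0.348073
T(3,1) = 0.294926 + (0.294926 − 0.224334)/3 = 0.318457
T(2,2) = 0.348073 + (0.348073 − (-0.902832))/15 = 0.431467
T(3,2) = 0.318457 + (0.318457 − 0.348073)/15 = 0.316483
T(3,3) = 0.316483 + (0.316483 − 0.431467)/63 = 0.314658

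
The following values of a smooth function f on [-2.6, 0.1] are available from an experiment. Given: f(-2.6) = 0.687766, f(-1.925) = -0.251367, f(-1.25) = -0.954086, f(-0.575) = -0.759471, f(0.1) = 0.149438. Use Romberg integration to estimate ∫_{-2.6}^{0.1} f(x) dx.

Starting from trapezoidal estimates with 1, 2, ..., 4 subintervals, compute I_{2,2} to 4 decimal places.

-1.1381

I_{0,0} (trapezoid, 1 panel, h=2.7000): 1.130225
I_{1,0} (trapezoid, 2 panels, h=1.3500): -0.722903
I_{2,0} (trapezoid, 4 panels, h=0.6750): -1.043767
I_{1,1} = -0.722903 + (-0.722903 − 1.130225)/3 = -1.340612
I_{2,1} = -1.043767 + (-1.043767 − (-0.722903))/3 = -1.150722
I_{2,2} = -1.150722 + (-1.150722 − (-1.340612))/15 = -1.138063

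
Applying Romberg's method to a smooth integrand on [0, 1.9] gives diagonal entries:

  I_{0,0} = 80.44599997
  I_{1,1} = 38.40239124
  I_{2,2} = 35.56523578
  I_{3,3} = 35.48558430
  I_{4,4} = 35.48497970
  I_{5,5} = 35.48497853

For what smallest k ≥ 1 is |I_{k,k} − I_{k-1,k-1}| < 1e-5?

|I_{1,1} − I_{0,0}| = 42.04360873 ≥ 1e-5
|I_{2,2} − I_{1,1}| = 2.83715546 ≥ 1e-5
|I_{3,3} − I_{2,2}| = 0.07965148 ≥ 1e-5
|I_{4,4} − I_{3,3}| = 0.00060460 ≥ 1e-5
|I_{5,5} − I_{4,4}| = 0.00000117 < 1e-5

k = 5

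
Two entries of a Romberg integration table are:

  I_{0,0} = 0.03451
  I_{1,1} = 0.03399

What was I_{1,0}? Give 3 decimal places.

From I_{1,1} = (4·I_{1,0} − I_{0,0})/3, solve for I_{1,0}:
4·I_{1,0} = 3·0.03399 + 0.03451 = 0.13648
I_{1,0} = 0.03412

0.034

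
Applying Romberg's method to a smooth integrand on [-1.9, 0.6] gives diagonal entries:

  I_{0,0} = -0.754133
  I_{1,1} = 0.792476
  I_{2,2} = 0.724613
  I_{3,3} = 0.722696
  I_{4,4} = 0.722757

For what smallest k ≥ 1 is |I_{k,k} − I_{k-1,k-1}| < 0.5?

|I_{1,1} − I_{0,0}| = 1.546609 ≥ 0.5
|I_{2,2} − I_{1,1}| = 0.067863 < 0.5

k = 2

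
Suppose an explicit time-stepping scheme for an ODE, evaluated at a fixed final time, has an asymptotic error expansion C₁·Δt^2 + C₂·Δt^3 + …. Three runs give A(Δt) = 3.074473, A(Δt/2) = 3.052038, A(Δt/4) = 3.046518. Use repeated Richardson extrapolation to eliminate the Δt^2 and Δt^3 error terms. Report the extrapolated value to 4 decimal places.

First eliminate the Δt^2 term (factor 2^2 = 4):
  B₁ = (4·3.052038 − 3.074473)/3 = 3.044560
  B₂ = (4·3.046518 − 3.052038)/3 = 3.044678
Then eliminate the Δt^3 term (factor 2^3 = 8):
  (8·3.044678 − 3.044560)/7 = 3.044695

3.0447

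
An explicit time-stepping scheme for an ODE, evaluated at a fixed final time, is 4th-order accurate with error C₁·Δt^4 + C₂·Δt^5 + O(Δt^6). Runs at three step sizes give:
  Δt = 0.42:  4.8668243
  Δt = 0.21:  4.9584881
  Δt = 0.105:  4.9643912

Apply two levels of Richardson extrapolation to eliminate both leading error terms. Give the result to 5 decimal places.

First eliminate the Δt^4 term (factor 2^4 = 16):
  B₁ = (16·4.9584881 − 4.8668243)/15 = 4.9645990
  B₂ = (16·4.9643912 − 4.9584881)/15 = 4.9647847
Then eliminate the Δt^5 term (factor 2^5 = 32):
  (32·4.9647847 − 4.9645990)/31 = 4.9647907

4.96479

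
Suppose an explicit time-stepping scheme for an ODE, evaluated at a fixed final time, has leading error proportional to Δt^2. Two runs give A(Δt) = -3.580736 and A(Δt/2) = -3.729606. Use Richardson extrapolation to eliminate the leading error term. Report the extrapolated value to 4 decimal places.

Extrapolated value = (4·A(Δt/2) − A(Δt)) / (4 − 1)
= (4·(-3.729606) − (-3.580736)) / 3
= -11.337688 / 3 = -3.779229

-3.7792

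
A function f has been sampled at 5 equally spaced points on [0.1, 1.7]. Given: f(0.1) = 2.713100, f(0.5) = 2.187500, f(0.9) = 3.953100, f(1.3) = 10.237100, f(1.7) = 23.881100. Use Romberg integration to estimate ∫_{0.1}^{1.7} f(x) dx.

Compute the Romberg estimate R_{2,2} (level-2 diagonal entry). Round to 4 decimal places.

11.2210

R_{0,0} (trapezoid, 1 panel, h=1.6000): 21.275360
R_{1,0} (trapezoid, 2 panels, h=0.8000): 13.800160
R_{2,0} (trapezoid, 4 panels, h=0.4000): 11.869920
R_{1,1} = 13.800160 + (13.800160 − 21.275360)/3 = 11.308427
R_{2,1} = 11.869920 + (11.869920 − 13.800160)/3 = 11.226507
R_{2,2} = 11.226507 + (11.226507 − 11.308427)/15 = 11.221046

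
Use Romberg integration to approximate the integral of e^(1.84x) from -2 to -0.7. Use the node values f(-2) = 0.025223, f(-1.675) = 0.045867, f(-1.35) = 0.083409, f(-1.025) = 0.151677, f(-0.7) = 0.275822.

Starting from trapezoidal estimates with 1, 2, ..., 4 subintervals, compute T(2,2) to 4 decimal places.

0.1362

T(0,0) (trapezoid, 1 panel, h=1.3000): 0.195679
T(1,0) (trapezoid, 2 panels, h=0.6500): 0.152055
T(2,0) (trapezoid, 4 panels, h=0.3250): 0.140230
T(1,1) = 0.152055 + (0.152055 − 0.195679)/3 = 0.137514
T(2,1) = 0.140230 + (0.140230 − 0.152055)/3 = 0.136288
T(2,2) = 0.136288 + (0.136288 − 0.137514)/15 = 0.136206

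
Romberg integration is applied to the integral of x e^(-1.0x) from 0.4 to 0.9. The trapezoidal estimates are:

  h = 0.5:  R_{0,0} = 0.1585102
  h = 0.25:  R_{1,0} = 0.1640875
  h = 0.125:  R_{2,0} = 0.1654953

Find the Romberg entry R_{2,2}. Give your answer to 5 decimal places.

Richardson extrapolation on the trapezoidal column (denominator 4−1=3):
R_{1,1} = 0.1640875 + (0.1640875 − 0.1585102)/3 = 0.1659466
R_{2,1} = (4·0.1654953 − 0.1640875) / 3 = 0.1659646
R_{2,2} = 0.1659646 + (0.1659646 − 0.1659466)/15 = 0.1659658

0.16597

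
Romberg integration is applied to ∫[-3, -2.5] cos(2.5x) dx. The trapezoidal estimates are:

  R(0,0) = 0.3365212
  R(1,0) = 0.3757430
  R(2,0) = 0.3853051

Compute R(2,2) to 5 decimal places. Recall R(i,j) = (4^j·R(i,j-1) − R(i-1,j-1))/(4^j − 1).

0.38847

R(1,1) = 0.3757430 + (0.3757430 − 0.3365212)/3 = 0.3888169
R(2,1) = 0.3853051 + (0.3853051 − 0.3757430)/3 = 0.3884925
R(2,2) = (16·0.3884925 − 0.3888169) / 15 = 0.3884709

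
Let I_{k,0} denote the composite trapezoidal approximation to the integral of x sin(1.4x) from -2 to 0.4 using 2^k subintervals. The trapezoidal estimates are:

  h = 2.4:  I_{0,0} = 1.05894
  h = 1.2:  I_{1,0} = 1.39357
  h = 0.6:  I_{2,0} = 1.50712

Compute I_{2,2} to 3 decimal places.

1.548

I_{1,1} = (4·1.39357 − 1.05894) / 3 = 1.50511
I_{2,1} = (4·1.50712 − 1.39357) / 3 = 1.54497
I_{2,2} = (16·1.54497 − 1.50511) / 15 = 1.54763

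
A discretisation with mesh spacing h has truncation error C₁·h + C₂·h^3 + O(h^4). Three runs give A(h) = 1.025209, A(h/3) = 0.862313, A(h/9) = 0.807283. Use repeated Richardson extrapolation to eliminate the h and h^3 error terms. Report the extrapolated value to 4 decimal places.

First eliminate the h term (factor 3^1 = 3):
  B₁ = (3·0.862313 − 1.025209)/2 = 0.780865
  B₂ = (3·0.807283 − 0.862313)/2 = 0.779768
Then eliminate the h^3 term (factor 3^3 = 27):
  (27·0.779768 − 0.780865)/26 = 0.779726

0.7797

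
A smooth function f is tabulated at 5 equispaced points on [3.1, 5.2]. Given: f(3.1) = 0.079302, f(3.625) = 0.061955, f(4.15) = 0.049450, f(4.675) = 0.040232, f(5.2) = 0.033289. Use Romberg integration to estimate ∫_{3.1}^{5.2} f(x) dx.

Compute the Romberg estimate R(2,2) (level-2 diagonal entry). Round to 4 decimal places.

R(0,0) (trapezoid, 1 panel, h=2.1000): 0.118221
R(1,0) (trapezoid, 2 panels, h=1.0500): 0.111033
R(2,0) (trapezoid, 4 panels, h=0.5250): 0.109165
R(1,1) = 0.111033 + (0.111033 − 0.118221)/3 = 0.108637
R(2,1) = 0.109165 + (0.109165 − 0.111033)/3 = 0.108542
R(2,2) = 0.108542 + (0.108542 − 0.108637)/15 = 0.108536

0.1085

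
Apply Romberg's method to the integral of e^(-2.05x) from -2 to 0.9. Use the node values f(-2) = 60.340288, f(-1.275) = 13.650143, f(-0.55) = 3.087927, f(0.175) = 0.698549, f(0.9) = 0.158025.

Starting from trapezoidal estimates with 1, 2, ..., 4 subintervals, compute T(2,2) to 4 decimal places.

T(0,0) (trapezoid, 1 panel, h=2.9000): 87.722554
T(1,0) (trapezoid, 2 panels, h=1.4500): 48.338771
T(2,0) (trapezoid, 4 panels, h=0.7250): 34.572187
T(1,1) = 48.338771 + (48.338771 − 87.722554)/3 = 35.210843
T(2,1) = 34.572187 + (34.572187 − 48.338771)/3 = 29.983326
T(2,2) = 29.983326 + (29.983326 − 35.210843)/15 = 29.634825

29.6348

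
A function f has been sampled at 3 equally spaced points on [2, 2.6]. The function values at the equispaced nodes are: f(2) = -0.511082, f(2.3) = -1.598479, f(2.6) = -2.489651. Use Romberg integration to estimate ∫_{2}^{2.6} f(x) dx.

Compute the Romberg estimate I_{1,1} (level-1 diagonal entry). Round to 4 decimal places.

-0.9395

I_{0,0} (trapezoid, 1 panel, h=0.6000): -0.900220
I_{1,0} (trapezoid, 2 panels, h=0.3000): -0.929654
I_{1,1} = -0.929654 + (-0.929654 − (-0.900220))/3 = -0.939465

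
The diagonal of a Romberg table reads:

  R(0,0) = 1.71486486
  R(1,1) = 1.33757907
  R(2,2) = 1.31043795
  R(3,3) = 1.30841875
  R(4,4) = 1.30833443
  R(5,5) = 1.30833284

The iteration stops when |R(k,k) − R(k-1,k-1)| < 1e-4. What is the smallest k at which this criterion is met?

k = 4

|R(1,1) − R(0,0)| = 0.37728579 ≥ 1e-4
|R(2,2) − R(1,1)| = 0.02714112 ≥ 1e-4
|R(3,3) − R(2,2)| = 0.00201920 ≥ 1e-4
|R(4,4) − R(3,3)| = 0.00008432 < 1e-4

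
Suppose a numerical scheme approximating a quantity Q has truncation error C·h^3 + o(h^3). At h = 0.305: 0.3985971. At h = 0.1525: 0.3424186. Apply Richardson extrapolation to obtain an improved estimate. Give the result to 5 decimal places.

Extrapolated value = (8·A(h/2) − A(h)) / (8 − 1)
= (8·0.3424186 − 0.3985971) / 7
= 2.3407517 / 7 = 0.3343931

0.33439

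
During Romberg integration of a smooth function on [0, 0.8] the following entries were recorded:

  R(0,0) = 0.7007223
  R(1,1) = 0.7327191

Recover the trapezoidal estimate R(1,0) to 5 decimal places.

From R(1,1) = (4·R(1,0) − R(0,0))/3, solve for R(1,0):
4·R(1,0) = 3·0.7327191 + 0.7007223 = 2.8988796
R(1,0) = 0.7247199

0.72472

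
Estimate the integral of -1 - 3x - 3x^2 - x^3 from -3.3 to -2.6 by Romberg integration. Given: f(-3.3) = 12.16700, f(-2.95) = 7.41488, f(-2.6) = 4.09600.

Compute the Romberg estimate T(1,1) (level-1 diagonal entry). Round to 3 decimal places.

5.358

T(0,0) (trapezoid, 1 panel, h=0.7000): 5.69205
T(1,0) (trapezoid, 2 panels, h=0.3500): 5.44123
T(1,1) = 5.44123 + (5.44123 − 5.69205)/3 = 5.35762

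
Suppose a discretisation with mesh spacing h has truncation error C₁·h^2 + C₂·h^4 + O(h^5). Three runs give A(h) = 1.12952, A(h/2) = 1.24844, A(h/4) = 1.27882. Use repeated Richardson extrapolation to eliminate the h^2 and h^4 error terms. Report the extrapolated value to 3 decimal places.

1.289

First eliminate the h^2 term (factor 2^2 = 4):
  B₁ = (4·1.24844 − 1.12952)/3 = 1.28808
  B₂ = (4·1.27882 − 1.24844)/3 = 1.28895
Then eliminate the h^4 term (factor 2^4 = 16):
  (16·1.28895 − 1.28808)/15 = 1.28901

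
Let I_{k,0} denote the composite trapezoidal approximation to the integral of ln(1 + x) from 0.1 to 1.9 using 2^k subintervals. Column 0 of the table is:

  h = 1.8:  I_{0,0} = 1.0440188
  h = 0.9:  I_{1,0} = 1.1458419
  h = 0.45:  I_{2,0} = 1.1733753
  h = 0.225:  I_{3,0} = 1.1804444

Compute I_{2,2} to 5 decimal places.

1.18274

Richardson extrapolation on the trapezoidal column (denominator 4−1=3):
I_{1,1} = 1.1458419 + (1.1458419 − 1.0440188)/3 = 1.1797829
I_{2,1} = 1.1733753 + (1.1733753 − 1.1458419)/3 = 1.1825531
I_{2,2} = 1.1825531 + (1.1825531 − 1.1797829)/15 = 1.1827378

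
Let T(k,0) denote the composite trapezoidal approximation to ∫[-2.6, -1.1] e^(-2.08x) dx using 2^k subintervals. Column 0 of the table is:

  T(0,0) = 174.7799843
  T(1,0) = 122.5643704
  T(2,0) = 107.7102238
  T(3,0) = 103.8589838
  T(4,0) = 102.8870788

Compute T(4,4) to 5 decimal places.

102.56229

Richardson extrapolation on the trapezoidal column (denominator 4−1=3):
T(1,1) = (4·122.5643704 − 174.7799843) / 3 = 105.1591658
T(2,1) = (4·107.7102238 − 122.5643704) / 3 = 102.7588416
T(3,1) = (4·103.8589838 − 107.7102238) / 3 = 102.5752371
T(4,1) = (4·102.8870788 − 103.8589838) / 3 = 102.5631105
T(2,2) = (16·102.7588416 − 105.1591658) / 15 = 102.5988200
T(3,2) = 102.5752371 + (102.5752371 − 102.7588416)/15 = 102.5629968
T(4,2) = (16·102.5631105 − 102.5752371) / 15 = 102.5623021
T(3,3) = 102.5629968 + (102.5629968 − 102.5988200)/63 = 102.5624282
T(4,3) = (64·102.5623021 − 102.5629968) / 63 = 102.5622911
T(4,4) = 102.5622911 + (102.5622911 − 102.5624282)/255 = 102.5622906
(Column j=1 coincides with Simpson's rule on the same nodes.)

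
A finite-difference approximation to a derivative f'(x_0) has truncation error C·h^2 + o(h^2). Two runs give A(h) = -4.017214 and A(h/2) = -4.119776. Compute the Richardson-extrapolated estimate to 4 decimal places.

Extrapolated value = (4·A(h/2) − A(h)) / (4 − 1)
= (4·(-4.119776) − (-4.017214)) / 3
= -12.461890 / 3 = -4.153963

-4.1540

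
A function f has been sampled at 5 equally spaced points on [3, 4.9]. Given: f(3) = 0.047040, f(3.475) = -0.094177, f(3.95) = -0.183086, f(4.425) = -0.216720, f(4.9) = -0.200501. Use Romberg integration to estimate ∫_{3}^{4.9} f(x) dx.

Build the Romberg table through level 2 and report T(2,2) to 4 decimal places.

T(0,0) (trapezoid, 1 panel, h=1.9000): -0.145788
T(1,0) (trapezoid, 2 panels, h=0.9500): -0.246826
T(2,0) (trapezoid, 4 panels, h=0.4750): -0.271089
T(1,1) = -0.246826 + (-0.246826 − (-0.145788))/3 = -0.280505
T(2,1) = -0.271089 + (-0.271089 − (-0.246826))/3 = -0.279177
T(2,2) = -0.279177 + (-0.279177 − (-0.280505))/15 = -0.279088

-0.2791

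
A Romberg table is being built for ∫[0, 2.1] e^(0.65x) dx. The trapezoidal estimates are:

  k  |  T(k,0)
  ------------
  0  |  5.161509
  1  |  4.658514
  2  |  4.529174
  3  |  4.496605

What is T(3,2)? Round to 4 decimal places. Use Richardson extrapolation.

Richardson extrapolation on the trapezoidal column (denominator 4−1=3):
T(2,1) = 4.529174 + (4.529174 − 4.658514)/3 = 4.486061
T(3,1) = 4.496605 + (4.496605 − 4.529174)/3 = 4.485749
T(3,2) = 4.485749 + (4.485749 − 4.486061)/15 = 4.485728

4.4857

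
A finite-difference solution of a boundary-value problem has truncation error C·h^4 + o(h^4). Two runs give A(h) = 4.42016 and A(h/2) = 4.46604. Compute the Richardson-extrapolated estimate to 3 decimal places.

The leading error scales as h^4; refining by a factor of 2 reduces it by 2^4 = 16.
Extrapolated value = (16·A(h/2) − A(h)) / (16 − 1)
= (16·4.46604 − 4.42016) / 15
= 67.03648 / 15 = 4.46910

4.469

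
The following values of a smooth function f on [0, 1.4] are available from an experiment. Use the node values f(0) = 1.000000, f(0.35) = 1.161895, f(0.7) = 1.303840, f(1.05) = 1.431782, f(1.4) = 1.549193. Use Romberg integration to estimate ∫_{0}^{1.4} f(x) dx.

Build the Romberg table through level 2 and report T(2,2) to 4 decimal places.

1.8120

T(0,0) (trapezoid, 1 panel, h=1.4000): 1.784435
T(1,0) (trapezoid, 2 panels, h=0.7000): 1.804906
T(2,0) (trapezoid, 4 panels, h=0.3500): 1.810240
T(1,1) = 1.804906 + (1.804906 − 1.784435)/3 = 1.811730
T(2,1) = 1.810240 + (1.810240 − 1.804906)/3 = 1.812018
T(2,2) = 1.812018 + (1.812018 − 1.811730)/15 = 1.812037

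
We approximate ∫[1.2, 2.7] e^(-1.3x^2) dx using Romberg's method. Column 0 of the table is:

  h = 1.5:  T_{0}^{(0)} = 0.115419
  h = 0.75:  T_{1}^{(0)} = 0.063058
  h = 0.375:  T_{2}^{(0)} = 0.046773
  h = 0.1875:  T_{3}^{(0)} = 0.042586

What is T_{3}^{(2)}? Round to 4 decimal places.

0.0412

Richardson extrapolation on the trapezoidal column (denominator 4−1=3):
T_{2}^{(1)} = 0.046773 + (0.046773 − 0.063058)/3 = 0.041345
T_{3}^{(1)} = (4·0.042586 − 0.046773) / 3 = 0.041190
T_{3}^{(2)} = 0.041190 + (0.041190 − 0.041345)/15 = 0.041180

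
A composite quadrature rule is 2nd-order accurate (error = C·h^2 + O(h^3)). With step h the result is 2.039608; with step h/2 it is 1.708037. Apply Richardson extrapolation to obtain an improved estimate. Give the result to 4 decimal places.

The leading error scales as h^2; refining by a factor of 2 reduces it by 2^2 = 4.
Extrapolated value = (4·A(h/2) − A(h)) / (4 − 1)
= (4·1.708037 − 2.039608) / 3
= 4.792540 / 3 = 1.597513

1.5975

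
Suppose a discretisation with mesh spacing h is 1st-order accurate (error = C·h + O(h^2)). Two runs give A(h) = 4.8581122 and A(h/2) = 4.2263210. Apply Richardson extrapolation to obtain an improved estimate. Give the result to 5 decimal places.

Extrapolated value = (2·A(h/2) − A(h)) / (2 − 1)
= (2·4.2263210 − 4.8581122) / 1
= 3.5945298 / 1 = 3.5945298

3.59453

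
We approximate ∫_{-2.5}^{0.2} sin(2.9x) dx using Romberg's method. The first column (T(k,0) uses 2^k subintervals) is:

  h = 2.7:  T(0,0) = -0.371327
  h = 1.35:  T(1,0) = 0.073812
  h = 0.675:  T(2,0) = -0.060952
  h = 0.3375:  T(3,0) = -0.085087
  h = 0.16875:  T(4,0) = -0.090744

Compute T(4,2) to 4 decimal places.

Richardson extrapolation on the trapezoidal column (denominator 4−1=3):
T(3,1) = -0.085087 + (-0.085087 − (-0.060952))/3 = -0.093132
T(4,1) = (4·(-0.090744) − (-0.085087)) / 3 = -0.092630
T(4,2) = -0.092630 + (-0.092630 − (-0.093132))/15 = -0.092597

-0.0926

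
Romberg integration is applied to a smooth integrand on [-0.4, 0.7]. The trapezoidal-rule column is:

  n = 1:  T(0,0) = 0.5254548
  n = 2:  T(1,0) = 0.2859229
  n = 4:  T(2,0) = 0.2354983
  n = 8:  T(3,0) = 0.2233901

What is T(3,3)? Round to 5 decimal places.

Richardson extrapolation on the trapezoidal column (denominator 4−1=3):
T(1,1) = 0.2859229 + (0.2859229 − 0.5254548)/3 = 0.2060789
T(2,1) = (4·0.2354983 − 0.2859229) / 3 = 0.2186901
T(3,1) = 0.2233901 + (0.2233901 − 0.2354983)/3 = 0.2193540
T(2,2) = (16·0.2186901 − 0.2060789) / 15 = 0.2195308
T(3,2) = (16·0.2193540 − 0.2186901) / 15 = 0.2193983
T(3,3) = 0.2193983 + (0.2193983 − 0.2195308)/63 = 0.2193962

0.21940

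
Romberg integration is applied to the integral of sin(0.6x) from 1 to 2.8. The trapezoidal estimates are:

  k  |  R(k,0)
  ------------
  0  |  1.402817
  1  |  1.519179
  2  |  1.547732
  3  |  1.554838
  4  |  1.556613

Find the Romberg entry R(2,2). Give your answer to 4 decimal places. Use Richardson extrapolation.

1.5572

Richardson extrapolation on the trapezoidal column (denominator 4−1=3):
R(1,1) = (4·1.519179 − 1.402817) / 3 = 1.557966
R(2,1) = 1.547732 + (1.547732 − 1.519179)/3 = 1.557250
R(2,2) = (16·1.557250 − 1.557966) / 15 = 1.557202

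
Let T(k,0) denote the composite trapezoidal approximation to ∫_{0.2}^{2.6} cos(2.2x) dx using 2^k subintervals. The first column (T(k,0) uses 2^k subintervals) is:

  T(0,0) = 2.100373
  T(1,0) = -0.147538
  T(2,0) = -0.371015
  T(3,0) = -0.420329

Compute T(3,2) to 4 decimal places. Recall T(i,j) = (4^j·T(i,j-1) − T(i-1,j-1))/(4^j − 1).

Richardson extrapolation on the trapezoidal column (denominator 4−1=3):
T(2,1) = -0.371015 + (-0.371015 − (-0.147538))/3 = -0.445507
T(3,1) = (4·(-0.420329) − (-0.371015)) / 3 = -0.436767
T(3,2) = (16·(-0.436767) − (-0.445507)) / 15 = -0.436184
(Column j=1 coincides with Simpson's rule on the same nodes.)

-0.4362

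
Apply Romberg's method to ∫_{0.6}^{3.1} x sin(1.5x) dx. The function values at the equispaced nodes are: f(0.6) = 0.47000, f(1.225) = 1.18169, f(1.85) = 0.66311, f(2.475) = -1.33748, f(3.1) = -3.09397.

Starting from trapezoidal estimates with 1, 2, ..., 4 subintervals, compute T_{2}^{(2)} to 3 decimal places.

-0.428

T_{0}^{(0)} (trapezoid, 1 panel, h=2.5000): -3.27996
T_{1}^{(0)} (trapezoid, 2 panels, h=1.2500): -0.81109
T_{2}^{(0)} (trapezoid, 4 panels, h=0.6250): -0.50292
T_{1}^{(1)} = -0.81109 + (-0.81109 − (-3.27996))/3 = 0.01187
T_{2}^{(1)} = -0.50292 + (-0.50292 − (-0.81109))/3 = -0.40020
T_{2}^{(2)} = -0.40020 + (-0.40020 − 0.01187)/15 = -0.42767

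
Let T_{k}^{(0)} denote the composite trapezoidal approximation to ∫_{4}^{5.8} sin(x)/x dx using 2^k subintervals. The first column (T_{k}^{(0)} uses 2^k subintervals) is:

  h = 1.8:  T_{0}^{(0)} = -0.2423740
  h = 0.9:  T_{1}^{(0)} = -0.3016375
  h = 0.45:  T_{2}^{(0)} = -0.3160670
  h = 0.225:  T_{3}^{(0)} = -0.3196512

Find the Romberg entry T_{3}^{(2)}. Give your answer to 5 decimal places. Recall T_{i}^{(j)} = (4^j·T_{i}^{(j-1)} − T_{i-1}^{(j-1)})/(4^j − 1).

Richardson extrapolation on the trapezoidal column (denominator 4−1=3):
T_{2}^{(1)} = -0.3160670 + (-0.3160670 − (-0.3016375))/3 = -0.3208768
T_{3}^{(1)} = -0.3196512 + (-0.3196512 − (-0.3160670))/3 = -0.3208459
T_{3}^{(2)} = -0.3208459 + (-0.3208459 − (-0.3208768))/15 = -0.3208438

-0.32084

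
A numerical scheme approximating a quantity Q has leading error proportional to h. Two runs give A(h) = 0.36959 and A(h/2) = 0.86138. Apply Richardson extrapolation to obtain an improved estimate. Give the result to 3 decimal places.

1.353

The leading error scales as h; refining by a factor of 2 reduces it by 2^1 = 2.
Extrapolated value = (2·A(h/2) − A(h)) / (2 − 1)
= (2·0.86138 − 0.36959) / 1
= 1.35317 / 1 = 1.35317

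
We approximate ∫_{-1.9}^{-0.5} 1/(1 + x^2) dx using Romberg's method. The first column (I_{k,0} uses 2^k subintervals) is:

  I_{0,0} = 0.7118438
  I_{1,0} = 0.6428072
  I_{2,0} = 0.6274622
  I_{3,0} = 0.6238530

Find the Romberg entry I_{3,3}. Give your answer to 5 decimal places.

0.62267

I_{1,1} = 0.6428072 + (0.6428072 − 0.7118438)/3 = 0.6197950
I_{2,1} = 0.6274622 + (0.6274622 − 0.6428072)/3 = 0.6223472
I_{3,1} = 0.6238530 + (0.6238530 − 0.6274622)/3 = 0.6226499
I_{2,2} = (16·0.6223472 − 0.6197950) / 15 = 0.6225173
I_{3,2} = (16·0.6226499 − 0.6223472) / 15 = 0.6226701
I_{3,3} = 0.6226701 + (0.6226701 − 0.6225173)/63 = 0.6226725
(Column j=1 coincides with Simpson's rule on the same nodes.)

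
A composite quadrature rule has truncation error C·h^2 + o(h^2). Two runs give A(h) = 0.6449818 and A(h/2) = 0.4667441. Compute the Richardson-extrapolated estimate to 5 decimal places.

0.40733

The leading error scales as h^2; refining by a factor of 2 reduces it by 2^2 = 4.
Extrapolated value = (4·A(h/2) − A(h)) / (4 − 1)
= (4·0.4667441 − 0.6449818) / 3
= 1.2219946 / 3 = 0.4073315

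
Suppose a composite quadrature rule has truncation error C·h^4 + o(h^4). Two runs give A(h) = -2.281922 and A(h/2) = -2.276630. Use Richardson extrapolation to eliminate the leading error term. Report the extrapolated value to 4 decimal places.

The leading error scales as h^4; refining by a factor of 2 reduces it by 2^4 = 16.
Extrapolated value = (16·A(h/2) − A(h)) / (16 − 1)
= (16·(-2.276630) − (-2.281922)) / 15
= -34.144158 / 15 = -2.276277

-2.2763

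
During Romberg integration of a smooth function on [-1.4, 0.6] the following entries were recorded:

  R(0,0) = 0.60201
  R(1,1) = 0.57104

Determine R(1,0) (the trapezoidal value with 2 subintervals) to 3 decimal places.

From R(1,1) = (4·R(1,0) − R(0,0))/3, solve for R(1,0):
4·R(1,0) = 3·0.57104 + 0.60201 = 2.31513
R(1,0) = 0.57878

0.579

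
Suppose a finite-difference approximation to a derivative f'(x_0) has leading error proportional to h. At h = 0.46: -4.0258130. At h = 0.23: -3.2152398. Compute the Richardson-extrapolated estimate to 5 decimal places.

-2.40467

The leading error scales as h; refining by a factor of 2 reduces it by 2^1 = 2.
Extrapolated value = (2·A(h/2) − A(h)) / (2 − 1)
= (2·(-3.2152398) − (-4.0258130)) / 1
= -2.4046666 / 1 = -2.4046666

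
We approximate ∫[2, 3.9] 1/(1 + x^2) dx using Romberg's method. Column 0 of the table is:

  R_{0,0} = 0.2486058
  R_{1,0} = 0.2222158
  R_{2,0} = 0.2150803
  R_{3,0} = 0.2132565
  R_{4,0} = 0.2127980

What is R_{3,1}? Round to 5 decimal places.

Richardson extrapolation on the trapezoidal column (denominator 4−1=3):
R_{3,1} = 0.2132565 + (0.2132565 − 0.2150803)/3 = 0.2126486
(Column j=1 coincides with Simpson's rule on the same nodes.)

0.21265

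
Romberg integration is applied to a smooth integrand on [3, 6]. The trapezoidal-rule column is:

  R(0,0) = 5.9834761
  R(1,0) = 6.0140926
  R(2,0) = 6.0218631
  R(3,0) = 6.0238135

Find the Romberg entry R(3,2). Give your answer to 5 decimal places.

6.02446

Richardson extrapolation on the trapezoidal column (denominator 4−1=3):
R(2,1) = 6.0218631 + (6.0218631 − 6.0140926)/3 = 6.0244533
R(3,1) = 6.0238135 + (6.0238135 − 6.0218631)/3 = 6.0244636
R(3,2) = 6.0244636 + (6.0244636 − 6.0244533)/15 = 6.0244643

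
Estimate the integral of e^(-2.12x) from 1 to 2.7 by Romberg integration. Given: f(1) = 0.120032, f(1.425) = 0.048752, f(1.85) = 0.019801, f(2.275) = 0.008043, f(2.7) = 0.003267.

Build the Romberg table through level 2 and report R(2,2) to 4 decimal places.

R(0,0) (trapezoid, 1 panel, h=1.7000): 0.104804
R(1,0) (trapezoid, 2 panels, h=0.8500): 0.069233
R(2,0) (trapezoid, 4 panels, h=0.4250): 0.058754
R(1,1) = 0.069233 + (0.069233 − 0.104804)/3 = 0.057376
R(2,1) = 0.058754 + (0.058754 − 0.069233)/3 = 0.055261
R(2,2) = 0.055261 + (0.055261 − 0.057376)/15 = 0.055120

0.0551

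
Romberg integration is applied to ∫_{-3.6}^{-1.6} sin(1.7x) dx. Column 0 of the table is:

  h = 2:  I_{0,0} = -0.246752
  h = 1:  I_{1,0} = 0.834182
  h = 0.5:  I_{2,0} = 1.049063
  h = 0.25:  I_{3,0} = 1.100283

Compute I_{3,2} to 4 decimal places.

I_{2,1} = 1.049063 + (1.049063 − 0.834182)/3 = 1.120690
I_{3,1} = 1.100283 + (1.100283 − 1.049063)/3 = 1.117356
I_{3,2} = 1.117356 + (1.117356 − 1.120690)/15 = 1.117134

1.1171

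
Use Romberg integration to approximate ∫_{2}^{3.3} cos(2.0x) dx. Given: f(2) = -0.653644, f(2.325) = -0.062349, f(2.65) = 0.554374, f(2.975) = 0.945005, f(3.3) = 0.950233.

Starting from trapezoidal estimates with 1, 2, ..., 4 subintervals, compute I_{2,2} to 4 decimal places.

I_{0,0} (trapezoid, 1 panel, h=1.3000): 0.192783
I_{1,0} (trapezoid, 2 panels, h=0.6500): 0.456735
I_{2,0} (trapezoid, 4 panels, h=0.3250): 0.515230
I_{1,1} = 0.456735 + (0.456735 − 0.192783)/3 = 0.544719
I_{2,1} = 0.515230 + (0.515230 − 0.456735)/3 = 0.534728
I_{2,2} = 0.534728 + (0.534728 − 0.544719)/15 = 0.534062

0.5341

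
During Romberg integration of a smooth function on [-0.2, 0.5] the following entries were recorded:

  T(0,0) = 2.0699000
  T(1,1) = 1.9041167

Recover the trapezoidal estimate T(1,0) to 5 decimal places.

1.94556

From T(1,1) = (4·T(1,0) − T(0,0))/3, solve for T(1,0):
4·T(1,0) = 3·1.9041167 + 2.0699000 = 7.7822501
T(1,0) = 1.9455625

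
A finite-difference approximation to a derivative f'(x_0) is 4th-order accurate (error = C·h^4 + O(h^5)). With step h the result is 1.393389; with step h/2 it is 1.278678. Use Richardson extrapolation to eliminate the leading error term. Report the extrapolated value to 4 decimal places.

1.2710

The leading error scales as h^4; refining by a factor of 2 reduces it by 2^4 = 16.
Extrapolated value = (16·A(h/2) − A(h)) / (16 − 1)
= (16·1.278678 − 1.393389) / 15
= 19.065459 / 15 = 1.271031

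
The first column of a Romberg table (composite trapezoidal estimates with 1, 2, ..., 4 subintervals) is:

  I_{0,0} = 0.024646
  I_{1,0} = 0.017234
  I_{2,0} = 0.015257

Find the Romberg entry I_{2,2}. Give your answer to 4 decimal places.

0.0146

Richardson extrapolation on the trapezoidal column (denominator 4−1=3):
I_{1,1} = (4·0.017234 − 0.024646) / 3 = 0.014763
I_{2,1} = 0.015257 + (0.015257 − 0.017234)/3 = 0.014598
I_{2,2} = (16·0.014598 − 0.014763) / 15 = 0.014587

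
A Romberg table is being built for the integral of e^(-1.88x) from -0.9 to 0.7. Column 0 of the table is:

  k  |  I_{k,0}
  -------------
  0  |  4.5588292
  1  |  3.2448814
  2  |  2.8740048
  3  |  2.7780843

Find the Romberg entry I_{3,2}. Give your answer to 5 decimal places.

2.74583

Richardson extrapolation on the trapezoidal column (denominator 4−1=3):
I_{2,1} = (4·2.8740048 − 3.2448814) / 3 = 2.7503793
I_{3,1} = (4·2.7780843 − 2.8740048) / 3 = 2.7461108
I_{3,2} = (16·2.7461108 − 2.7503793) / 15 = 2.7458262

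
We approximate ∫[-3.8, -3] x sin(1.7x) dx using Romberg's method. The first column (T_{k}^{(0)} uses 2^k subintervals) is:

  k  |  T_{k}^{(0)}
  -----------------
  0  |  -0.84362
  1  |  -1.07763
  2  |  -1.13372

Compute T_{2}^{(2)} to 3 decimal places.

Richardson extrapolation on the trapezoidal column (denominator 4−1=3):
T_{1}^{(1)} = (4·(-1.07763) − (-0.84362)) / 3 = -1.15563
T_{2}^{(1)} = -1.13372 + (-1.13372 − (-1.07763))/3 = -1.15242
T_{2}^{(2)} = (16·(-1.15242) − (-1.15563)) / 15 = -1.15221

-1.152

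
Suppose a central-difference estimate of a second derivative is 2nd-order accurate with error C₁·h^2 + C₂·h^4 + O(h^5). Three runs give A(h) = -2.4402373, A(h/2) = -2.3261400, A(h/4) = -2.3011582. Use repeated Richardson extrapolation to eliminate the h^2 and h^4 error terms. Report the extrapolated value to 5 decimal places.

-2.29315

First eliminate the h^2 term (factor 2^2 = 4):
  B₁ = (4·(-2.3261400) − (-2.4402373))/3 = -2.2881076
  B₂ = (4·(-2.3011582) − (-2.3261400))/3 = -2.2928309
Then eliminate the h^4 term (factor 2^4 = 16):
  (16·(-2.2928309) − (-2.2881076))/15 = -2.2931458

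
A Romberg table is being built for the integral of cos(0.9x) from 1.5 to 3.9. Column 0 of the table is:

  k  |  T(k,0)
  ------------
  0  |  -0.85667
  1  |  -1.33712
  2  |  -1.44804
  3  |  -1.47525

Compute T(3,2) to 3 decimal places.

T(2,1) = (4·(-1.44804) − (-1.33712)) / 3 = -1.48501
T(3,1) = -1.47525 + (-1.47525 − (-1.44804))/3 = -1.48432
T(3,2) = (16·(-1.48432) − (-1.48501)) / 15 = -1.48427

-1.484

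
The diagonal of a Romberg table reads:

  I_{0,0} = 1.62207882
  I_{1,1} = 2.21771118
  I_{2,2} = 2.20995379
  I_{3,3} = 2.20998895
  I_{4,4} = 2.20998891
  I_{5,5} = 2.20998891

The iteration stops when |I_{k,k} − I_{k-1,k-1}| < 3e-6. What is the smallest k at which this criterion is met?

k = 4

|I_{1,1} − I_{0,0}| = 0.59563236 ≥ 3e-6
|I_{2,2} − I_{1,1}| = 0.00775739 ≥ 3e-6
|I_{3,3} − I_{2,2}| = 0.00003516 ≥ 3e-6
|I_{4,4} − I_{3,3}| = 0.00000004 < 3e-6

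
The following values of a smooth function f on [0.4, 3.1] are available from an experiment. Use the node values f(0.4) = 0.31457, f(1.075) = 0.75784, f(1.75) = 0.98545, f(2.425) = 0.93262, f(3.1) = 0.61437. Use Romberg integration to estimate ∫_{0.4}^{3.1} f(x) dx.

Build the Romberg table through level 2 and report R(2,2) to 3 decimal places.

R(0,0) (trapezoid, 1 panel, h=2.7000): 1.25407
R(1,0) (trapezoid, 2 panels, h=1.3500): 1.95739
R(2,0) (trapezoid, 4 panels, h=0.6750): 2.11976
R(1,1) = 1.95739 + (1.95739 − 1.25407)/3 = 2.19183
R(2,1) = 2.11976 + (2.11976 − 1.95739)/3 = 2.17388
R(2,2) = 2.17388 + (2.17388 − 2.19183)/15 = 2.17268

2.173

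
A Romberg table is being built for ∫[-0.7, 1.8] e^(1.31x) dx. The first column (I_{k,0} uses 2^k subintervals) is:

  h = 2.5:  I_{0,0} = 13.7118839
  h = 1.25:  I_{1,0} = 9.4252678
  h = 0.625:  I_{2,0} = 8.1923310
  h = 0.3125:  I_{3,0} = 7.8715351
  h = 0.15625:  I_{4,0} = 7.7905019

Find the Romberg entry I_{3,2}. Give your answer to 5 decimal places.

I_{2,1} = (4·8.1923310 − 9.4252678) / 3 = 7.7813521
I_{3,1} = 7.8715351 + (7.8715351 − 8.1923310)/3 = 7.7646031
I_{3,2} = 7.7646031 + (7.7646031 − 7.7813521)/15 = 7.7634865
(Column j=1 coincides with Simpson's rule on the same nodes.)

7.76349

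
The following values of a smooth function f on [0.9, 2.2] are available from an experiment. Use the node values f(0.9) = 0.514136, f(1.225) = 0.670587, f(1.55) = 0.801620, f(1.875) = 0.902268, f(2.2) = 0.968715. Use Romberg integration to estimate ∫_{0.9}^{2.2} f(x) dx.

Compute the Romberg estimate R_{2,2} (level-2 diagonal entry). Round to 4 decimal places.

1.0159

R_{0,0} (trapezoid, 1 panel, h=1.3000): 0.963853
R_{1,0} (trapezoid, 2 panels, h=0.6500): 1.002980
R_{2,0} (trapezoid, 4 panels, h=0.3250): 1.012668
R_{1,1} = 1.002980 + (1.002980 − 0.963853)/3 = 1.016022
R_{2,1} = 1.012668 + (1.012668 − 1.002980)/3 = 1.015897
R_{2,2} = 1.015897 + (1.015897 − 1.016022)/15 = 1.015889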